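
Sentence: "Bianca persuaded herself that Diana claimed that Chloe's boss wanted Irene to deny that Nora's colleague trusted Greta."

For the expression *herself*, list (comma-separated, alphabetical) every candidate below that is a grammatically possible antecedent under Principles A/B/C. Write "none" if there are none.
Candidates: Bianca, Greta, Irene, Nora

Bianca

*herself* is a reflexive; Principle A requires it to be bound within its binding domain — the matrix clause.
— Bianca: subject of the matrix clause; c-commands the reflexive within its binding domain — allowed (Principle A).
— Greta: object of the clause headed by 'trusted'; does not c-command the reflexive — cannot bind it (Principle A).
— Irene: subject of the clause headed by 'deny'; does not c-command the reflexive — cannot bind it (Principle A).
— Nora: possessor inside the subject DP of the clause headed by 'trusted'; does not c-command the reflexive — cannot bind it (Principle A).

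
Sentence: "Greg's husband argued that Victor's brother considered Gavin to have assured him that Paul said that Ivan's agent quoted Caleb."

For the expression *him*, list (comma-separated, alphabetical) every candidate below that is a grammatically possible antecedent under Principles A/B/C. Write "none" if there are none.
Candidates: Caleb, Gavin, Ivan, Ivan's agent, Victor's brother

Victor's brother

*him* is a pronoun; Principle B requires it to be free in its binding domain — the clause headed by 'assured'.
— Caleb: object of the clause headed by 'quoted'; is c-commanded by the pronoun; coreference would bind this R-expression — blocked (Principle C).
— Gavin: subject of the clause headed by 'assured'; c-commands the pronoun within its binding domain — blocked (Principle B).
— Ivan: possessor inside the subject DP of the clause headed by 'quoted'; is c-commanded by the pronoun; coreference would bind this R-expression — blocked (Principle C).
— Ivan's agent: subject of the clause headed by 'quoted'; is c-commanded by the pronoun; coreference would bind this R-expression — blocked (Principle C).
— Victor's brother: subject of the clause headed by 'considered'; c-commands the pronoun but lies outside its binding domain — allowed.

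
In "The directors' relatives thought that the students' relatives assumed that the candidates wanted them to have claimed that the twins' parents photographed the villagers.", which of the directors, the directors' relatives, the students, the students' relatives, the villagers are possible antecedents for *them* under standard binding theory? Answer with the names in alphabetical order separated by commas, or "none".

the directors, the directors' relatives, the students, the students' relatives

*them* is a pronoun; Principle B requires it to be free in its binding domain — the clause headed by 'wanted'.
— the directors: possessor inside the subject DP of the matrix clause; does not c-command the pronoun — Principle B does not apply; allowed.
— the directors' relatives: subject of the matrix clause; c-commands the pronoun but lies outside its binding domain — allowed.
— the students: possessor inside the subject DP of the clause headed by 'assumed'; does not c-command the pronoun — Principle B does not apply; allowed.
— the students' relatives: subject of the clause headed by 'assumed'; c-commands the pronoun but lies outside its binding domain — allowed.
— the villagers: object of the clause headed by 'photographed'; is c-commanded by the pronoun; coreference would bind this R-expression — blocked (Principle C).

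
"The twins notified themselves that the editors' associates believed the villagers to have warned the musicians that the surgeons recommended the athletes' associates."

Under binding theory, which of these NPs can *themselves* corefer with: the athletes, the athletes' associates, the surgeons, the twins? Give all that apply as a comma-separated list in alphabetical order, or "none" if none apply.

the twins

*themselves* is a reflexive; Principle A requires it to be bound within its binding domain — the matrix clause.
— the athletes: possessor inside the object DP of the clause headed by 'recommended'; does not c-command the reflexive — cannot bind it (Principle A).
— the athletes' associates: object of the clause headed by 'recommended'; does not c-command the reflexive — cannot bind it (Principle A).
— the surgeons: subject of the clause headed by 'recommended'; does not c-command the reflexive — cannot bind it (Principle A).
— the twins: subject of the matrix clause; c-commands the reflexive within its binding domain — allowed (Principle A).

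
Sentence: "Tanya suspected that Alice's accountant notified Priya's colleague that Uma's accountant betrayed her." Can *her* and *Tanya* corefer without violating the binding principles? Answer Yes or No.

*Tanya* is an R-expression; Principle C requires it to be free (not bound by any c-commanding expression).
— her: object of the clause headed by 'betrayed'; the pronoun does not c-command the R-expression — coreference allowed.

Yes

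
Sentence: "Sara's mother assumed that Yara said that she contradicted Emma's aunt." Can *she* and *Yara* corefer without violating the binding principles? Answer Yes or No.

*Yara* is an R-expression; Principle C requires it to be free (not bound by any c-commanding expression).
— she: subject of the clause headed by 'contradicted'; the pronoun does not c-command the R-expression — coreference allowed.

Yes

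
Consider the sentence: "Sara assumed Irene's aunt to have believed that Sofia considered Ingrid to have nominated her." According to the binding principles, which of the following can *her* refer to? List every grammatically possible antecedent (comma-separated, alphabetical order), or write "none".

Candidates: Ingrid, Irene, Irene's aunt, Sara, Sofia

*her* is a pronoun; Principle B requires it to be free in its binding domain — the clause headed by 'nominated'.
— Ingrid: subject of the clause headed by 'nominated'; c-commands the pronoun within its binding domain — blocked (Principle B).
— Irene: possessor inside the subject DP of the clause headed by 'believed'; does not c-command the pronoun — Principle B does not apply; allowed.
— Irene's aunt: subject of the clause headed by 'believed'; c-commands the pronoun but lies outside its binding domain — allowed.
— Sara: subject of the matrix clause; c-commands the pronoun but lies outside its binding domain — allowed.
— Sofia: subject of the clause headed by 'considered'; c-commands the pronoun but lies outside its binding domain — allowed.

Irene, Irene's aunt, Sara, Sofia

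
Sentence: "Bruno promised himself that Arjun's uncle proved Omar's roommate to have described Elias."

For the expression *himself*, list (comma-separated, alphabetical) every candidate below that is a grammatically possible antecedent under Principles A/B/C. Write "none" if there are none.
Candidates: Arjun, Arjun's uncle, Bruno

Bruno

*himself* is a reflexive; Principle A requires it to be bound within its binding domain — the matrix clause.
— Arjun: possessor inside the subject DP of the clause headed by 'proved'; does not c-command the reflexive — cannot bind it (Principle A).
— Arjun's uncle: subject of the clause headed by 'proved'; does not c-command the reflexive — cannot bind it (Principle A).
— Bruno: subject of the matrix clause; c-commands the reflexive within its binding domain — allowed (Principle A).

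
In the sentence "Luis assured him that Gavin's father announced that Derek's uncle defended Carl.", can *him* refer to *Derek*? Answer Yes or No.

No

*him* is a pronoun; Principle B requires it to be free in its binding domain — the matrix clause.
— Derek: possessor inside the subject DP of the clause headed by 'defended'; is c-commanded by the pronoun; coreference would bind this R-expression — blocked (Principle C).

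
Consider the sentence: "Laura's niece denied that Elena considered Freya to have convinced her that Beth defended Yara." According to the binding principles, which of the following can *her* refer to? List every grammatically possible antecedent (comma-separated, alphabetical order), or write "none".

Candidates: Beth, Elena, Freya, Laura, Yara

Elena, Laura

*her* is a pronoun; Principle B requires it to be free in its binding domain — the clause headed by 'convinced'.
— Beth: subject of the clause headed by 'defended'; is c-commanded by the pronoun; coreference would bind this R-expression — blocked (Principle C).
— Elena: subject of the clause headed by 'considered'; c-commands the pronoun but lies outside its binding domain — allowed.
— Freya: subject of the clause headed by 'convinced'; c-commands the pronoun within its binding domain — blocked (Principle B).
— Laura: possessor inside the subject DP of the matrix clause; does not c-command the pronoun — Principle B does not apply; allowed.
— Yara: object of the clause headed by 'defended'; is c-commanded by the pronoun; coreference would bind this R-expression — blocked (Principle C).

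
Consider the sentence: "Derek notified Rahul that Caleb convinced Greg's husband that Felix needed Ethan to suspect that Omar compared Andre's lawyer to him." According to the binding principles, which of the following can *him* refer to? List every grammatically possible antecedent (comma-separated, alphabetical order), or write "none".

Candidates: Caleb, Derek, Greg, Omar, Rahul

Caleb, Derek, Greg, Rahul

*him* is a pronoun; Principle B requires it to be free in its binding domain — the clause headed by 'compared'.
— Caleb: subject of the clause headed by 'convinced'; c-commands the pronoun but lies outside its binding domain — allowed.
— Derek: subject of the matrix clause; c-commands the pronoun but lies outside its binding domain — allowed.
— Greg: possessor inside the object DP of the clause headed by 'convinced'; does not c-command the pronoun — Principle B does not apply; allowed.
— Omar: subject of the clause headed by 'compared'; c-commands the pronoun within its binding domain — blocked (Principle B).
— Rahul: object of the matrix clause; c-commands the pronoun but lies outside its binding domain — allowed.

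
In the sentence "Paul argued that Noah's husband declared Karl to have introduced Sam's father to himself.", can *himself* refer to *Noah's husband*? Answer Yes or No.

*himself* is a reflexive; Principle A requires it to be bound within its binding domain — the clause headed by 'introduced'.
— Noah's husband: subject of the clause headed by 'declared'; c-commands the reflexive but lies outside its binding domain — cannot bind it (Principle A).

No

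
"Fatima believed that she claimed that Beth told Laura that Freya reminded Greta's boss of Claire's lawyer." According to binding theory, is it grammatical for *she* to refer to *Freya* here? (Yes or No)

No

*Freya* is an R-expression; Principle C requires it to be free (not bound by any c-commanding expression).
— she: subject of the clause headed by 'claimed'; the pronoun c-commands the R-expression — coreference blocked (Principle C).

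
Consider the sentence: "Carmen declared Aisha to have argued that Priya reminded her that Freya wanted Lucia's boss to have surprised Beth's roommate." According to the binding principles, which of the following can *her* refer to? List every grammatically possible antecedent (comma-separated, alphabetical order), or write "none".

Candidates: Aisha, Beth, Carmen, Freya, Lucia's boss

*her* is a pronoun; Principle B requires it to be free in its binding domain — the clause headed by 'reminded'.
— Aisha: subject of the clause headed by 'argued'; c-commands the pronoun but lies outside its binding domain — allowed.
— Beth: possessor inside the object DP of the clause headed by 'surprised'; is c-commanded by the pronoun; coreference would bind this R-expression — blocked (Principle C).
— Carmen: subject of the matrix clause; c-commands the pronoun but lies outside its binding domain — allowed.
— Freya: subject of the clause headed by 'wanted'; is c-commanded by the pronoun; coreference would bind this R-expression — blocked (Principle C).
— Lucia's boss: subject of the clause headed by 'surprised'; is c-commanded by the pronoun; coreference would bind this R-expression — blocked (Principle C).

Aisha, Carmen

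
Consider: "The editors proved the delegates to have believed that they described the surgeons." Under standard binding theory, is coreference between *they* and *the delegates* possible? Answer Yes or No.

Yes

*the delegates* is an R-expression; Principle C requires it to be free (not bound by any c-commanding expression).
— they: subject of the clause headed by 'described'; the pronoun does not c-command the R-expression — coreference allowed.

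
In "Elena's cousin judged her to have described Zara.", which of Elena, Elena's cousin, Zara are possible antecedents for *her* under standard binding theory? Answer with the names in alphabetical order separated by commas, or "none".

Elena

*her* is a pronoun; Principle B requires it to be free in its binding domain — the matrix clause.
— Elena: possessor inside the subject DP of the matrix clause; does not c-command the pronoun — Principle B does not apply; allowed.
— Elena's cousin: subject of the matrix clause; c-commands the pronoun within its binding domain — blocked (Principle B).
— Zara: object of the clause headed by 'described'; is c-commanded by the pronoun; coreference would bind this R-expression — blocked (Principle C).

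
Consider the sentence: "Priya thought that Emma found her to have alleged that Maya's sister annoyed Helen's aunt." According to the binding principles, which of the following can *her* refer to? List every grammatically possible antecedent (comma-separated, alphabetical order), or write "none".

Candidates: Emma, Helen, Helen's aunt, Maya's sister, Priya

Priya

*her* is a pronoun; Principle B requires it to be free in its binding domain — the clause headed by 'found'.
— Emma: subject of the clause headed by 'found'; c-commands the pronoun within its binding domain — blocked (Principle B).
— Helen: possessor inside the object DP of the clause headed by 'annoyed'; is c-commanded by the pronoun; coreference would bind this R-expression — blocked (Principle C).
— Helen's aunt: object of the clause headed by 'annoyed'; is c-commanded by the pronoun; coreference would bind this R-expression — blocked (Principle C).
— Maya's sister: subject of the clause headed by 'annoyed'; is c-commanded by the pronoun; coreference would bind this R-expression — blocked (Principle C).
— Priya: subject of the matrix clause; c-commands the pronoun but lies outside its binding domain — allowed.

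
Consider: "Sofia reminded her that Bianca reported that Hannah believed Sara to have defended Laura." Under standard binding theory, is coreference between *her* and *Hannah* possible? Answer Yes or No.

No

*Hannah* is an R-expression; Principle C requires it to be free (not bound by any c-commanding expression).
— her: object of the matrix clause; the pronoun c-commands the R-expression — coreference blocked (Principle C).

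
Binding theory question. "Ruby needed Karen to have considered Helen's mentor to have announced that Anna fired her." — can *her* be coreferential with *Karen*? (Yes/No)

Yes

*her* is a pronoun; Principle B requires it to be free in its binding domain — the clause headed by 'fired'.
— Karen: subject of the clause headed by 'considered'; c-commands the pronoun but lies outside its binding domain — allowed.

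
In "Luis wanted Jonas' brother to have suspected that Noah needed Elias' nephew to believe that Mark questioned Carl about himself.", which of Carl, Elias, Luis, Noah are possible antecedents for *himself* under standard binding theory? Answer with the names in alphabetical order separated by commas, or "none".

Carl

*himself* is a reflexive; Principle A requires it to be bound within its binding domain — the clause headed by 'questioned'.
— Carl: object of the clause headed by 'questioned'; c-commands the reflexive within its binding domain — allowed (Principle A).
— Elias: possessor inside the subject DP of the clause headed by 'believe'; does not c-command the reflexive — cannot bind it (Principle A).
— Luis: subject of the matrix clause; c-commands the reflexive but lies outside its binding domain — cannot bind it (Principle A).
— Noah: subject of the clause headed by 'needed'; c-commands the reflexive but lies outside its binding domain — cannot bind it (Principle A).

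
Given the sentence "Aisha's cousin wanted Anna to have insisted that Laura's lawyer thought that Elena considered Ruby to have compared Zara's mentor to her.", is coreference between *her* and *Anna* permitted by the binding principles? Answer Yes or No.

*her* is a pronoun; Principle B requires it to be free in its binding domain — the clause headed by 'compared'.
— Anna: subject of the clause headed by 'insisted'; c-commands the pronoun but lies outside its binding domain — allowed.

Yes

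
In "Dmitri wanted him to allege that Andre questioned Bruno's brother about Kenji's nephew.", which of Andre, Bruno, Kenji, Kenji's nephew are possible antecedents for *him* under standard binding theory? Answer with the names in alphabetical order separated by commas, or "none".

*him* is a pronoun; Principle B requires it to be free in its binding domain — the matrix clause.
— Andre: subject of the clause headed by 'questioned'; is c-commanded by the pronoun; coreference would bind this R-expression — blocked (Principle C).
— Bruno: possessor inside the object DP of the clause headed by 'questioned'; is c-commanded by the pronoun; coreference would bind this R-expression — blocked (Principle C).
— Kenji: possessor inside the second object DP of the clause headed by 'questioned'; is c-commanded by the pronoun; coreference would bind this R-expression — blocked (Principle C).
— Kenji's nephew: second object of the clause headed by 'questioned'; is c-commanded by the pronoun; coreference would bind this R-expression — blocked (Principle C).

none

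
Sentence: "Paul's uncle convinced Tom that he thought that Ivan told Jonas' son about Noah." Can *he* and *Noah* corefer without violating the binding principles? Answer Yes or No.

*Noah* is an R-expression; Principle C requires it to be free (not bound by any c-commanding expression).
— he: subject of the clause headed by 'thought'; the pronoun c-commands the R-expression — coreference blocked (Principle C).

No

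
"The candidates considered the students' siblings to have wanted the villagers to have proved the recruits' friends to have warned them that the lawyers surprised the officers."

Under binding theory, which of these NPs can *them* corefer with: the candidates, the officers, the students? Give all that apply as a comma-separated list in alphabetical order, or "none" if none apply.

the candidates, the students

*them* is a pronoun; Principle B requires it to be free in its binding domain — the clause headed by 'warned'.
— the candidates: subject of the matrix clause; c-commands the pronoun but lies outside its binding domain — allowed.
— the officers: object of the clause headed by 'surprised'; is c-commanded by the pronoun; coreference would bind this R-expression — blocked (Principle C).
— the students: possessor inside the subject DP of the clause headed by 'wanted'; does not c-command the pronoun — Principle B does not apply; allowed.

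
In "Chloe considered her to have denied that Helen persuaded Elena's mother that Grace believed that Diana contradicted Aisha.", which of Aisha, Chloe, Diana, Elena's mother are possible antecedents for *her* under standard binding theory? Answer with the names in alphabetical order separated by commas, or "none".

none

*her* is a pronoun; Principle B requires it to be free in its binding domain — the matrix clause.
— Aisha: object of the clause headed by 'contradicted'; is c-commanded by the pronoun; coreference would bind this R-expression — blocked (Principle C).
— Chloe: subject of the matrix clause; c-commands the pronoun within its binding domain — blocked (Principle B).
— Diana: subject of the clause headed by 'contradicted'; is c-commanded by the pronoun; coreference would bind this R-expression — blocked (Principle C).
— Elena's mother: object of the clause headed by 'persuaded'; is c-commanded by the pronoun; coreference would bind this R-expression — blocked (Principle C).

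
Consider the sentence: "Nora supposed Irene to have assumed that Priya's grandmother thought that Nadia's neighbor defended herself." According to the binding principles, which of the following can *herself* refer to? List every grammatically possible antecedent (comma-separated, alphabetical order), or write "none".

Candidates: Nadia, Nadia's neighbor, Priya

*herself* is a reflexive; Principle A requires it to be bound within its binding domain — the clause headed by 'defended'.
— Nadia: possessor inside the subject DP of the clause headed by 'defended'; does not c-command the reflexive — cannot bind it (Principle A).
— Nadia's neighbor: subject of the clause headed by 'defended'; c-commands the reflexive within its binding domain — allowed (Principle A).
— Priya: possessor inside the subject DP of the clause headed by 'thought'; does not c-command the reflexive — cannot bind it (Principle A).

Nadia's neighbor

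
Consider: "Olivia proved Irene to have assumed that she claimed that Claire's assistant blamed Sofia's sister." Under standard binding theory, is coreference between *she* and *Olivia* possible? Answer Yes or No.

*Olivia* is an R-expression; Principle C requires it to be free (not bound by any c-commanding expression).
— she: subject of the clause headed by 'claimed'; the pronoun does not c-command the R-expression — coreference allowed.

Yes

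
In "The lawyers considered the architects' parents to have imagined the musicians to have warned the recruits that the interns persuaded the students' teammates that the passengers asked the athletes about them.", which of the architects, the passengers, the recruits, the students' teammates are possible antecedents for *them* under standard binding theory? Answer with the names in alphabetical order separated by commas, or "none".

*them* is a pronoun; Principle B requires it to be free in its binding domain — the clause headed by 'asked'.
— the architects: possessor inside the subject DP of the clause headed by 'imagined'; does not c-command the pronoun — Principle B does not apply; allowed.
— the passengers: subject of the clause headed by 'asked'; c-commands the pronoun within its binding domain — blocked (Principle B).
— the recruits: object of the clause headed by 'warned'; c-commands the pronoun but lies outside its binding domain — allowed.
— the students' teammates: object of the clause headed by 'persuaded'; c-commands the pronoun but lies outside its binding domain — allowed.

the architects, the recruits, the students' teammates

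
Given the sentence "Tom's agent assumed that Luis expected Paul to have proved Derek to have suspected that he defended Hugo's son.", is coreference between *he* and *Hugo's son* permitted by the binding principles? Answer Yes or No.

No

*he* is a pronoun; Principle B requires it to be free in its binding domain — the clause headed by 'defended'.
— Hugo's son: object of the clause headed by 'defended'; is c-commanded by the pronoun; coreference would bind this R-expression — blocked (Principle C).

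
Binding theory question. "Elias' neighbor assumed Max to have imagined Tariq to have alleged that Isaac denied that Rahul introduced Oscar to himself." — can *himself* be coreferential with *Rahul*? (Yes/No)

Yes

*himself* is a reflexive; Principle A requires it to be bound within its binding domain — the clause headed by 'introduced'.
— Rahul: subject of the clause headed by 'introduced'; c-commands the reflexive within its binding domain — allowed (Principle A).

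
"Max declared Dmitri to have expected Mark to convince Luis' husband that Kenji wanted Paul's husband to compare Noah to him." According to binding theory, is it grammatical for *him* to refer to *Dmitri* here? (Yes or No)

Yes

*Dmitri* is an R-expression; Principle C requires it to be free (not bound by any c-commanding expression).
— him: second object of the clause headed by 'compare'; the pronoun does not c-command the R-expression — coreference allowed.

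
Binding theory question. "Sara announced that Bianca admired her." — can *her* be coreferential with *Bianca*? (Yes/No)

No

*her* is a pronoun; Principle B requires it to be free in its binding domain — the clause headed by 'admired'.
— Bianca: subject of the clause headed by 'admired'; c-commands the pronoun within its binding domain — blocked (Principle B).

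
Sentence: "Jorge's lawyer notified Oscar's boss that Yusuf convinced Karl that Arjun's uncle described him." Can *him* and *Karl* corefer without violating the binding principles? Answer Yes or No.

Yes

*Karl* is an R-expression; Principle C requires it to be free (not bound by any c-commanding expression).
— him: object of the clause headed by 'described'; the pronoun does not c-command the R-expression — coreference allowed.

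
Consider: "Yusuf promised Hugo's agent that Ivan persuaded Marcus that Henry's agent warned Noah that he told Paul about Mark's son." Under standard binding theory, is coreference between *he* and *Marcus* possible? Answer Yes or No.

*Marcus* is an R-expression; Principle C requires it to be free (not bound by any c-commanding expression).
— he: subject of the clause headed by 'told'; the pronoun does not c-command the R-expression — coreference allowed.

Yes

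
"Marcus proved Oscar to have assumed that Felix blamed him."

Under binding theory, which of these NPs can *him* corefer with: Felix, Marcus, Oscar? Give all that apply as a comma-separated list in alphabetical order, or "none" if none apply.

*him* is a pronoun; Principle B requires it to be free in its binding domain — the clause headed by 'blamed'.
— Felix: subject of the clause headed by 'blamed'; c-commands the pronoun within its binding domain — blocked (Principle B).
— Marcus: subject of the matrix clause; c-commands the pronoun but lies outside its binding domain — allowed.
— Oscar: subject of the clause headed by 'assumed'; c-commands the pronoun but lies outside its binding domain — allowed.

Marcus, Oscar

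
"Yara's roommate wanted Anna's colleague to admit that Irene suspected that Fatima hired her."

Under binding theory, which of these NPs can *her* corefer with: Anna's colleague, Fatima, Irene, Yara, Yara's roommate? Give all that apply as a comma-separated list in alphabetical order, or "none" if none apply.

Anna's colleague, Irene, Yara, Yara's roommate

*her* is a pronoun; Principle B requires it to be free in its binding domain — the clause headed by 'hired'.
— Anna's colleague: subject of the clause headed by 'admit'; c-commands the pronoun but lies outside its binding domain — allowed.
— Fatima: subject of the clause headed by 'hired'; c-commands the pronoun within its binding domain — blocked (Principle B).
— Irene: subject of the clause headed by 'suspected'; c-commands the pronoun but lies outside its binding domain — allowed.
— Yara: possessor inside the subject DP of the matrix clause; does not c-command the pronoun — Principle B does not apply; allowed.
— Yara's roommate: subject of the matrix clause; c-commands the pronoun but lies outside its binding domain — allowed.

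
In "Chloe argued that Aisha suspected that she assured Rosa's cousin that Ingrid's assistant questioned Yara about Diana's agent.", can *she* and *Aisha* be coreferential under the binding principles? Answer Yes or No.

*Aisha* is an R-expression; Principle C requires it to be free (not bound by any c-commanding expression).
— she: subject of the clause headed by 'assured'; the pronoun does not c-command the R-expression — coreference allowed.

Yes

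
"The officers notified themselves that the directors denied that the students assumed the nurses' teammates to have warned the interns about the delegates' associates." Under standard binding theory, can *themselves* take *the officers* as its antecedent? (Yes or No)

*themselves* is a reflexive; Principle A requires it to be bound within its binding domain — the matrix clause.
— the officers: subject of the matrix clause; c-commands the reflexive within its binding domain — allowed (Principle A).

Yes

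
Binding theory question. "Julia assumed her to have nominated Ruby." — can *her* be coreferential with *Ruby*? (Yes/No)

*her* is a pronoun; Principle B requires it to be free in its binding domain — the matrix clause.
— Ruby: object of the clause headed by 'nominated'; is c-commanded by the pronoun; coreference would bind this R-expression — blocked (Principle C).

No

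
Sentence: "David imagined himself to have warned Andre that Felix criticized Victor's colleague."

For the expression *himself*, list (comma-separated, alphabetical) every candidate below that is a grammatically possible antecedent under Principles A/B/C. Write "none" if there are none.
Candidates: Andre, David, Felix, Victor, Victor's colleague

David

*himself* is a reflexive; Principle A requires it to be bound within its binding domain — the matrix clause.
— Andre: object of the clause headed by 'warned'; does not c-command the reflexive — cannot bind it (Principle A).
— David: subject of the matrix clause; c-commands the reflexive within its binding domain — allowed (Principle A).
— Felix: subject of the clause headed by 'criticized'; does not c-command the reflexive — cannot bind it (Principle A).
— Victor: possessor inside the object DP of the clause headed by 'criticized'; does not c-command the reflexive — cannot bind it (Principle A).
— Victor's colleague: object of the clause headed by 'criticized'; does not c-command the reflexive — cannot bind it (Principle A).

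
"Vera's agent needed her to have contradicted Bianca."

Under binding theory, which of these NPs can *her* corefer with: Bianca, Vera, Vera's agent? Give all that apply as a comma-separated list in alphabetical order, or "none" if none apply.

Vera

*her* is a pronoun; Principle B requires it to be free in its binding domain — the matrix clause.
— Bianca: object of the clause headed by 'contradicted'; is c-commanded by the pronoun; coreference would bind this R-expression — blocked (Principle C).
— Vera: possessor inside the subject DP of the matrix clause; does not c-command the pronoun — Principle B does not apply; allowed.
— Vera's agent: subject of the matrix clause; c-commands the pronoun within its binding domain — blocked (Principle B).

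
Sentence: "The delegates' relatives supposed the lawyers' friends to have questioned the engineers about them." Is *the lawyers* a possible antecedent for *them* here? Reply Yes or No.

Yes

*them* is a pronoun; Principle B requires it to be free in its binding domain — the clause headed by 'questioned'.
— the lawyers: possessor inside the subject DP of the clause headed by 'questioned'; does not c-command the pronoun — Principle B does not apply; allowed.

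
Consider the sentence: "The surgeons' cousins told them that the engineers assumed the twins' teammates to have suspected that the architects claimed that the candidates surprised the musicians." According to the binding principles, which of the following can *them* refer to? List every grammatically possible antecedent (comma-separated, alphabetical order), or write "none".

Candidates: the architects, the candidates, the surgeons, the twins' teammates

*them* is a pronoun; Principle B requires it to be free in its binding domain — the matrix clause.
— the architects: subject of the clause headed by 'claimed'; is c-commanded by the pronoun; coreference would bind this R-expression — blocked (Principle C).
— the candidates: subject of the clause headed by 'surprised'; is c-commanded by the pronoun; coreference would bind this R-expression — blocked (Principle C).
— the surgeons: possessor inside the subject DP of the matrix clause; does not c-command the pronoun — Principle B does not apply; allowed.
— the twins' teammates: subject of the clause headed by 'suspected'; is c-commanded by the pronoun; coreference would bind this R-expression — blocked (Principle C).

the surgeons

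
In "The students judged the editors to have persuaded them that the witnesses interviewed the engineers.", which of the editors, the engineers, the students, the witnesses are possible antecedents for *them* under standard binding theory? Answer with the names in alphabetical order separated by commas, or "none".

the students

*them* is a pronoun; Principle B requires it to be free in its binding domain — the clause headed by 'persuaded'.
— the editors: subject of the clause headed by 'persuaded'; c-commands the pronoun within its binding domain — blocked (Principle B).
— the engineers: object of the clause headed by 'interviewed'; is c-commanded by the pronoun; coreference would bind this R-expression — blocked (Principle C).
— the students: subject of the matrix clause; c-commands the pronoun but lies outside its binding domain — allowed.
— the witnesses: subject of the clause headed by 'interviewed'; is c-commanded by the pronoun; coreference would bind this R-expression — blocked (Principle C).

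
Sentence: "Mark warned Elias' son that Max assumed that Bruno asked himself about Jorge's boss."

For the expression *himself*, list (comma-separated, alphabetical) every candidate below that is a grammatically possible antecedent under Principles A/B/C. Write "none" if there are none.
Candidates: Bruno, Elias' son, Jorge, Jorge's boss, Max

*himself* is a reflexive; Principle A requires it to be bound within its binding domain — the clause headed by 'asked'.
— Bruno: subject of the clause headed by 'asked'; c-commands the reflexive within its binding domain — allowed (Principle A).
— Elias' son: object of the matrix clause; c-commands the reflexive but lies outside its binding domain — cannot bind it (Principle A).
— Jorge: possessor inside the second object DP of the clause headed by 'asked'; does not c-command the reflexive — cannot bind it (Principle A).
— Jorge's boss: second object of the clause headed by 'asked'; does not c-command the reflexive — cannot bind it (Principle A).
— Max: subject of the clause headed by 'assumed'; c-commands the reflexive but lies outside its binding domain — cannot bind it (Principle A).

Bruno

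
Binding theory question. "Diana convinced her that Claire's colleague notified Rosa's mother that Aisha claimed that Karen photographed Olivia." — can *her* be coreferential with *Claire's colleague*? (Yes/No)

No

*her* is a pronoun; Principle B requires it to be free in its binding domain — the matrix clause.
— Claire's colleague: subject of the clause headed by 'notified'; is c-commanded by the pronoun; coreference would bind this R-expression — blocked (Principle C).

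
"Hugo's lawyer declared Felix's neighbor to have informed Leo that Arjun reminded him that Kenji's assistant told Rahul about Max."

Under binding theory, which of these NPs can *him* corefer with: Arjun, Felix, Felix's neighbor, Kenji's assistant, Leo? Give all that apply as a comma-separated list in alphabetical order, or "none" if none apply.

*him* is a pronoun; Principle B requires it to be free in its binding domain — the clause headed by 'reminded'.
— Arjun: subject of the clause headed by 'reminded'; c-commands the pronoun within its binding domain — blocked (Principle B).
— Felix: possessor inside the subject DP of the clause headed by 'informed'; does not c-command the pronoun — Principle B does not apply; allowed.
— Felix's neighbor: subject of the clause headed by 'informed'; c-commands the pronoun but lies outside its binding domain — allowed.
— Kenji's assistant: subject of the clause headed by 'told'; is c-commanded by the pronoun; coreference would bind this R-expression — blocked (Principle C).
— Leo: object of the clause headed by 'informed'; c-commands the pronoun but lies outside its binding domain — allowed.

Felix, Felix's neighbor, Leo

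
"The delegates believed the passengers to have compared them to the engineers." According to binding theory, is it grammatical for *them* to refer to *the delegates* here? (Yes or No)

Yes

*the delegates* is an R-expression; Principle C requires it to be free (not bound by any c-commanding expression).
— them: object of the clause headed by 'compared'; the pronoun does not c-command the R-expression — coreference allowed.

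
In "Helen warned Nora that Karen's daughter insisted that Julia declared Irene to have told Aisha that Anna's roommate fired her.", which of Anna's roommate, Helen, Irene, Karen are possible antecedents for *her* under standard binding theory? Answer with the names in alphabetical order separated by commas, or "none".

Helen, Irene, Karen

*her* is a pronoun; Principle B requires it to be free in its binding domain — the clause headed by 'fired'.
— Anna's roommate: subject of the clause headed by 'fired'; c-commands the pronoun within its binding domain — blocked (Principle B).
— Helen: subject of the matrix clause; c-commands the pronoun but lies outside its binding domain — allowed.
— Irene: subject of the clause headed by 'told'; c-commands the pronoun but lies outside its binding domain — allowed.
— Karen: possessor inside the subject DP of the clause headed by 'insisted'; does not c-command the pronoun — Principle B does not apply; allowed.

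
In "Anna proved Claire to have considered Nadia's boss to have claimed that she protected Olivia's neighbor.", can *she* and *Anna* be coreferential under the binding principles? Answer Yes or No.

Yes

*Anna* is an R-expression; Principle C requires it to be free (not bound by any c-commanding expression).
— she: subject of the clause headed by 'protected'; the pronoun does not c-command the R-expression — coreference allowed.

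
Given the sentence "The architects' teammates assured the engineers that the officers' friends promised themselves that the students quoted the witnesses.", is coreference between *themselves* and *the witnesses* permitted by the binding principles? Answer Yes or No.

*themselves* is a reflexive; Principle A requires it to be bound within its binding domain — the clause headed by 'promised'.
— the witnesses: object of the clause headed by 'quoted'; does not c-command the reflexive — cannot bind it (Principle A).

No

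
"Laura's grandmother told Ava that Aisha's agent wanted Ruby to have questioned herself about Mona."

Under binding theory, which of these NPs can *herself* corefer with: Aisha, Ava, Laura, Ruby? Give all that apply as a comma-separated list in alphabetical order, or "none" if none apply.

Ruby

*herself* is a reflexive; Principle A requires it to be bound within its binding domain — the clause headed by 'questioned'.
— Aisha: possessor inside the subject DP of the clause headed by 'wanted'; does not c-command the reflexive — cannot bind it (Principle A).
— Ava: object of the matrix clause; c-commands the reflexive but lies outside its binding domain — cannot bind it (Principle A).
— Laura: possessor inside the subject DP of the matrix clause; does not c-command the reflexive — cannot bind it (Principle A).
— Ruby: subject of the clause headed by 'questioned'; c-commands the reflexive within its binding domain — allowed (Principle A).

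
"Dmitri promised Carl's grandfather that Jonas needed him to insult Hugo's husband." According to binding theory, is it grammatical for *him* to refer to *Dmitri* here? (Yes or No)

*Dmitri* is an R-expression; Principle C requires it to be free (not bound by any c-commanding expression).
— him: subject of the clause headed by 'insult'; the pronoun does not c-command the R-expression — coreference allowed.

Yes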